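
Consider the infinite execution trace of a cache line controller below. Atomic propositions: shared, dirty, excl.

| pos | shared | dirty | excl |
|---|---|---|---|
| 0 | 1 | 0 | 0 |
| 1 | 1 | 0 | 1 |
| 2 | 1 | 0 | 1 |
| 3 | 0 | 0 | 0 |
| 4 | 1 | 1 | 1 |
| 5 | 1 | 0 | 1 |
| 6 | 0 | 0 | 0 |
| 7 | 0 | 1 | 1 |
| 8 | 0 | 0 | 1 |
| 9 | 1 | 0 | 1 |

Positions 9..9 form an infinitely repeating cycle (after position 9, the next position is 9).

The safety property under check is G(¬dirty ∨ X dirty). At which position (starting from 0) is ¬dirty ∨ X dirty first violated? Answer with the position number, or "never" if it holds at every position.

Check ¬dirty ∨ X dirty at each position in order: 0 ✓, 1 ✓, 2 ✓, 3 ✓.
At position 4 the labels are {dirty, excl, shared} and the next position 5 has {excl, shared}, so ¬dirty ∨ X dirty is false there. This is the first violation.

4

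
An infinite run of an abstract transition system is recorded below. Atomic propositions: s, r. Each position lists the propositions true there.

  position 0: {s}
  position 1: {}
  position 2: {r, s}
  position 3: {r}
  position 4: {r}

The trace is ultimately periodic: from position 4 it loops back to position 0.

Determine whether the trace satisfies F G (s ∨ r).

G (s ∨ r) is false at every position 0..4, so it never becomes true and F G (s ∨ r) fails.

Violated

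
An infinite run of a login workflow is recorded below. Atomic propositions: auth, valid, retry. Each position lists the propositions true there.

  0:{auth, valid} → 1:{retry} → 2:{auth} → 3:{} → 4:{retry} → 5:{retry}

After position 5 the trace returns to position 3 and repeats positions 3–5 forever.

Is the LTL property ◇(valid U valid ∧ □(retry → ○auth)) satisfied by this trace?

valid U valid ∧ □(retry → ○auth) is false at every position 0..5, so it never becomes true and ◇(valid U valid ∧ □(retry → ○auth)) fails.

Violated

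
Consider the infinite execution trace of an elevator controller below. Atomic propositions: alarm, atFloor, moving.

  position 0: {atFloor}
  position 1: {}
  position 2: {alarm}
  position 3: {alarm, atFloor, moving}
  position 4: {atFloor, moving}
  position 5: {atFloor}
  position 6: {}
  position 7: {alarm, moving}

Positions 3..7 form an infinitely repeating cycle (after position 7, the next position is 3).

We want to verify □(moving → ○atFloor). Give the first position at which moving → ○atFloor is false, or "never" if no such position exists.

moving → ○atFloor holds at every position 0..7, and those are all the positions the trace ever visits, so the invariant □(moving → ○atFloor) is never violated.

never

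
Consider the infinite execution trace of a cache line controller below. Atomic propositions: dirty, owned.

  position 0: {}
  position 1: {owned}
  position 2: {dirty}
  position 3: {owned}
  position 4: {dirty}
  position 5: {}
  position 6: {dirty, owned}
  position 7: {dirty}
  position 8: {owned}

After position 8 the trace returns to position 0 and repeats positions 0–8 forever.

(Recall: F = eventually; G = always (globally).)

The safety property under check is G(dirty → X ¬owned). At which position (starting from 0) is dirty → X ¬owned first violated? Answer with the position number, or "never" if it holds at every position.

Check dirty → X ¬owned at each position in order: 0 ✓, 1 ✓.
At position 2 the labels are {dirty} and the next position 3 has {owned}, so dirty → X ¬owned is false there. This is the first violation.

2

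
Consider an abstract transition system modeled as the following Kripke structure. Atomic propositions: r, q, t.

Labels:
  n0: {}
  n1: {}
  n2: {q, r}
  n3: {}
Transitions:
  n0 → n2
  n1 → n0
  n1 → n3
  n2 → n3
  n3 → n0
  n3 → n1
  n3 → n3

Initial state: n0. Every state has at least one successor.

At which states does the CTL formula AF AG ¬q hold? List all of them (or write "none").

none

States satisfying AG ¬q: ∅.
States satisfying AF AG ¬q: ∅.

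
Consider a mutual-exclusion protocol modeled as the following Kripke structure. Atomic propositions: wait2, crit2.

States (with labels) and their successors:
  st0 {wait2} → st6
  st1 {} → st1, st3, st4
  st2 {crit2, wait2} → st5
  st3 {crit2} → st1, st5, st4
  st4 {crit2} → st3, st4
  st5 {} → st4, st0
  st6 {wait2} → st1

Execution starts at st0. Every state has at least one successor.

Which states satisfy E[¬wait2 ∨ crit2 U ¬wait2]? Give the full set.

{st1, st2, st3, st4, st5}

States satisfying ¬wait2 ∨ crit2: {st1, st2, st3, st4, st5}.
States satisfying ¬wait2: {st1, st3, st4, st5}.
States satisfying E[¬wait2 ∨ crit2 U ¬wait2]: {st1, st2, st3, st4, st5}.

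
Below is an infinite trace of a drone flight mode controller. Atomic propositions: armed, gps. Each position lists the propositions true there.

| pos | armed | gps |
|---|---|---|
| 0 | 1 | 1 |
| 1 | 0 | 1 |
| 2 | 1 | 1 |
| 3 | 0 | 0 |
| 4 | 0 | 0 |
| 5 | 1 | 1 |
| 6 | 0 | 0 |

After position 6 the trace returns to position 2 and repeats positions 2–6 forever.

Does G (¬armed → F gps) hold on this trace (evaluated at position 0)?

Satisfied

¬armed → F gps holds at every position 0..6, and those are all positions ever visited, so G (¬armed → F gps) holds.
Positions where ¬armed holds: 1, 3, 4, 6.
Check F gps at each: 1→ok, 3→ok, 4→ok, 6→ok.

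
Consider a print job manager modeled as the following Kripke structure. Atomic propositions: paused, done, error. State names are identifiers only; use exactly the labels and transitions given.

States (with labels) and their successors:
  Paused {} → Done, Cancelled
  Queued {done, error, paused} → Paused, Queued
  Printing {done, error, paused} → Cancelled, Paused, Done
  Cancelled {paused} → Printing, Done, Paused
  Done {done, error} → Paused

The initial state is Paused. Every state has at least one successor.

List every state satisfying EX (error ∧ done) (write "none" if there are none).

States satisfying error ∧ done: {Queued, Printing, Done}.
States satisfying EX (error ∧ done): {Paused, Queued, Printing, Cancelled}.

{Paused, Queued, Printing, Cancelled}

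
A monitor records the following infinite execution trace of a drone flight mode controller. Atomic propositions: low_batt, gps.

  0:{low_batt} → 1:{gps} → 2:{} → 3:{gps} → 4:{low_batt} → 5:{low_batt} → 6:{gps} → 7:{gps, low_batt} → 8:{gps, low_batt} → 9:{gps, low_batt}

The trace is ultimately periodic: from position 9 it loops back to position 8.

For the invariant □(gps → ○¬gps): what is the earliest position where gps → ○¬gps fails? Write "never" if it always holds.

6

Check gps → ○¬gps at each position in order: 0 ✓, 1 ✓, 2 ✓, 3 ✓, 4 ✓, 5 ✓.
At position 6 the labels are {gps} and the next position 7 has {gps, low_batt}, so gps → ○¬gps is false there. This is the first violation.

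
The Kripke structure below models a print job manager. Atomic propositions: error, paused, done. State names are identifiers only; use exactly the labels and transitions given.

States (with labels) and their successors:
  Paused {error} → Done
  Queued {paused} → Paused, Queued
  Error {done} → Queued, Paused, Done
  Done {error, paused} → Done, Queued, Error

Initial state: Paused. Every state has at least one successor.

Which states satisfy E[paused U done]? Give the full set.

States satisfying paused: {Queued, Done}.
States satisfying done: {Error}.
States satisfying E[paused U done]: {Error, Done}.

{Error, Done}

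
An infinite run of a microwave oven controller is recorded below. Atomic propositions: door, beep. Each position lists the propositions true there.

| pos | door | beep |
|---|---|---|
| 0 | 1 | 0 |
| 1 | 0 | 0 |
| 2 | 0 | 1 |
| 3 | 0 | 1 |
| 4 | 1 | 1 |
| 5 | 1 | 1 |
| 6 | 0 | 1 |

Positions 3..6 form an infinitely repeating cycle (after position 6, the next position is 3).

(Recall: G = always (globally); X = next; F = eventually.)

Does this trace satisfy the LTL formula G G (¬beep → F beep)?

Yes

G (¬beep → F beep) holds at every position 0..6, and those are all positions ever visited, so G G (¬beep → F beep) holds.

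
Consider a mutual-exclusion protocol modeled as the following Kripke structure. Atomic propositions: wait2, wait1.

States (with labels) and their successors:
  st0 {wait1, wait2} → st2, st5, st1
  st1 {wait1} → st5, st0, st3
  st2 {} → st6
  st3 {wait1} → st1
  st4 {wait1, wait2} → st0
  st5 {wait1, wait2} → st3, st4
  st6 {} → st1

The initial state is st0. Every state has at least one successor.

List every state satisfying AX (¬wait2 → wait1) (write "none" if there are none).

States satisfying ¬wait2 → wait1: {st0, st1, st3, st4, st5}.
States satisfying AX (¬wait2 → wait1): {st1, st3, st4, st5, st6}.

{st1, st3, st4, st5, st6}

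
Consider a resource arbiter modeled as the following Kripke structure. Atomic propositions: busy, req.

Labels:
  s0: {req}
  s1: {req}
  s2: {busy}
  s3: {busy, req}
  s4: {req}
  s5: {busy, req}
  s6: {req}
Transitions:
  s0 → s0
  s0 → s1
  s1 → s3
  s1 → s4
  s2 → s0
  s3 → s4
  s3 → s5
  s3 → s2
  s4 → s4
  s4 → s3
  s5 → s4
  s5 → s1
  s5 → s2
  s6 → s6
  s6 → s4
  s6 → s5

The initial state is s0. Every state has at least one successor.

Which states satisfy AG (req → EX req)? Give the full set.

{s0, s1, s2, s3, s4, s5, s6}

States satisfying req → EX req: {s0, s1, s2, s3, s4, s5, s6}.
States satisfying AG (req → EX req): {s0, s1, s2, s3, s4, s5, s6}.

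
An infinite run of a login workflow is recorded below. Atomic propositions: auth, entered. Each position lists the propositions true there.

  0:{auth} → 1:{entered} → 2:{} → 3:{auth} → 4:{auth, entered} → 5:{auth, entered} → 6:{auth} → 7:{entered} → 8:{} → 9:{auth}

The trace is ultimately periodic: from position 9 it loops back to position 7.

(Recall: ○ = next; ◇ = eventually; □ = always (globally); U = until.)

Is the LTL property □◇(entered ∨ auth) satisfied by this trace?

◇(entered ∨ auth) holds at every position 0..9, and those are all positions ever visited, so □◇(entered ∨ auth) holds.

Yes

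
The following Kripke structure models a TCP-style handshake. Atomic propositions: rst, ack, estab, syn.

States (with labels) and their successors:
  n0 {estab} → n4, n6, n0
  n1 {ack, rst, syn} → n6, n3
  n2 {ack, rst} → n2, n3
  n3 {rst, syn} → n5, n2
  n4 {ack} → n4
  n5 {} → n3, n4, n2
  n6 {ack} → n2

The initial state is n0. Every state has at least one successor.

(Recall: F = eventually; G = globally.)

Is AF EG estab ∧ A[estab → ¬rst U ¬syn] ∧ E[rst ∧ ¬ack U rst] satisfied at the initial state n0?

States satisfying EG estab: {n0}.
States satisfying AF EG estab: {n0}.
States satisfying estab → ¬rst: {n0, n1, n2, n3, n4, n5, n6}.
States satisfying ¬syn: {n0, n2, n4, n5, n6}.
States satisfying A[estab → ¬rst U ¬syn]: {n0, n1, n2, n3, n4, n5, n6}.
States satisfying AF EG estab ∧ A[estab → ¬rst U ¬syn]: {n0}.
States satisfying rst ∧ ¬ack: {n3}.
States satisfying rst: {n1, n2, n3}.
States satisfying E[rst ∧ ¬ack U rst]: {n1, n2, n3}.
States satisfying AF EG estab ∧ A[estab → ¬rst U ¬syn] ∧ E[rst ∧ ¬ack U rst]: ∅.
n0 ∉ Sat(AF EG estab ∧ A[estab → ¬rst U ¬syn] ∧ E[rst ∧ ¬ack U rst]).

No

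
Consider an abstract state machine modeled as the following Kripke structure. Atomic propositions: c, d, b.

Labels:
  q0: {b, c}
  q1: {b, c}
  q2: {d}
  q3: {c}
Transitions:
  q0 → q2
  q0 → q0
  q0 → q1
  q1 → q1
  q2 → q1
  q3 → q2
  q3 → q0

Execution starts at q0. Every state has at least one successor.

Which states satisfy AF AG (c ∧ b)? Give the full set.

States satisfying AG (c ∧ b): {q1}.
States satisfying AF AG (c ∧ b): {q1, q2}.

{q1, q2}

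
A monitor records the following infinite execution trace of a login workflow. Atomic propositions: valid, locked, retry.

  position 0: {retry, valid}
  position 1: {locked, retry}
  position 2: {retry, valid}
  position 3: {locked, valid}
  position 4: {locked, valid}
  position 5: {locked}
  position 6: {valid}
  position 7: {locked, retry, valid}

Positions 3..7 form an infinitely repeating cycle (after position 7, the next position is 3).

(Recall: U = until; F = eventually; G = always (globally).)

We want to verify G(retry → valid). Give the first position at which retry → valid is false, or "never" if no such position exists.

Check retry → valid at each position in order: 0 ✓.
At position 1 the labels are {locked, retry}, so retry → valid is false there. This is the first violation.

1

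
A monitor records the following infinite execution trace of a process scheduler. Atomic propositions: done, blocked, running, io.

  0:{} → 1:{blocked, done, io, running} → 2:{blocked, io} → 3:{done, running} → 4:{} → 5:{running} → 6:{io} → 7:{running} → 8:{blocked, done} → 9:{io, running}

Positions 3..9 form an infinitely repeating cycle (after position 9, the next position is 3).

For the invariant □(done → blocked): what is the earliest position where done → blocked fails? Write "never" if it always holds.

Check done → blocked at each position in order: 0 ✓, 1 ✓, 2 ✓.
At position 3 the labels are {done, running}, so done → blocked is false there. This is the first violation.

3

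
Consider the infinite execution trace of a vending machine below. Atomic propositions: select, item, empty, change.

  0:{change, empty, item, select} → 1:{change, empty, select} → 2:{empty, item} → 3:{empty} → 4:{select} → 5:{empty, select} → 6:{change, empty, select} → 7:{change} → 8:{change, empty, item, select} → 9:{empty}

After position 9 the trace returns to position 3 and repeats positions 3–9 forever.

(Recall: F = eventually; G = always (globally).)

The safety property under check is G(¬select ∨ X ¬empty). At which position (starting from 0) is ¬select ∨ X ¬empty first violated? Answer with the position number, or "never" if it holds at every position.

0

At position 0 the labels are {change, empty, item, select} and the next position 1 has {change, empty, select}, so ¬select ∨ X ¬empty is false there. This is the first violation.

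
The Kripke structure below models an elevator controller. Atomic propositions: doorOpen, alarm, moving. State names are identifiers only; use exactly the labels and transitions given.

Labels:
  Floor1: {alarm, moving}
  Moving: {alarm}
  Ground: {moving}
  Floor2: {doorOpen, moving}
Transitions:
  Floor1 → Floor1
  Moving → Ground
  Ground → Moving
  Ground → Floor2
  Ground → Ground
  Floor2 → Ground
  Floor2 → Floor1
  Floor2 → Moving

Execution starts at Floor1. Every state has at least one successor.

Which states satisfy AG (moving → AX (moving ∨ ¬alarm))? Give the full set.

{Floor1}

States satisfying moving → AX (moving ∨ ¬alarm): {Floor1, Moving}.
States satisfying AG (moving → AX (moving ∨ ¬alarm)): {Floor1}.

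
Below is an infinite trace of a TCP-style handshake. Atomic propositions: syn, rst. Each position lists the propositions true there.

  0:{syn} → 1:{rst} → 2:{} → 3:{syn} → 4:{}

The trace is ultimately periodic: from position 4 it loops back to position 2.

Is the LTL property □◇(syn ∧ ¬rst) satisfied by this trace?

Yes

◇(syn ∧ ¬rst) holds at every position 0..4, and those are all positions ever visited, so □◇(syn ∧ ¬rst) holds.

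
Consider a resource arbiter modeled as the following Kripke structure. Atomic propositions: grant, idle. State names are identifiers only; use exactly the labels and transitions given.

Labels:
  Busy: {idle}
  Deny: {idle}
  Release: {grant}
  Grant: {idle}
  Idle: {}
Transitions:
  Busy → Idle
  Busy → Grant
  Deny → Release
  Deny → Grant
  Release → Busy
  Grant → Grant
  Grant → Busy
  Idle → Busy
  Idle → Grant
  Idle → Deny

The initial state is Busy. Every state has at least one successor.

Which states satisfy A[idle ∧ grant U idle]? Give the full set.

States satisfying idle ∧ grant: ∅.
States satisfying idle: {Busy, Deny, Grant}.
States satisfying A[idle ∧ grant U idle]: {Busy, Deny, Grant}.

{Busy, Deny, Grant}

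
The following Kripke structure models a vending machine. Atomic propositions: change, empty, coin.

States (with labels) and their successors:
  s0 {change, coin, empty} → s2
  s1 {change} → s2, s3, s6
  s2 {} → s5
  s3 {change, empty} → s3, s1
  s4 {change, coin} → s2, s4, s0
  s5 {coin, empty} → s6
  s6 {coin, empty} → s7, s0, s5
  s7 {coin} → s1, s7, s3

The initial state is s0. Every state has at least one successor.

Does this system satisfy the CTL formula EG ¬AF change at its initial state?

Does not hold

States satisfying ¬AF change: {s2, s5, s6, s7}.
States satisfying EG ¬AF change: {s2, s5, s6, s7}.
No suitable path/successor from s0 witnesses the formula.
s0 ∉ Sat(EG ¬AF change).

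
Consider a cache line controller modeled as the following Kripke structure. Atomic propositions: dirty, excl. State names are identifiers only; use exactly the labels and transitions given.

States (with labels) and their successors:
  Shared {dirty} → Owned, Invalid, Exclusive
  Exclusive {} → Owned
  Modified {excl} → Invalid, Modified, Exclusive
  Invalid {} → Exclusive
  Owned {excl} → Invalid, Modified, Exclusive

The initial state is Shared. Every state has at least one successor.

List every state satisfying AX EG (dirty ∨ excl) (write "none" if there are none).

States satisfying EG (dirty ∨ excl): {Shared, Modified, Owned}.
States satisfying AX EG (dirty ∨ excl): {Exclusive}.

{Exclusive}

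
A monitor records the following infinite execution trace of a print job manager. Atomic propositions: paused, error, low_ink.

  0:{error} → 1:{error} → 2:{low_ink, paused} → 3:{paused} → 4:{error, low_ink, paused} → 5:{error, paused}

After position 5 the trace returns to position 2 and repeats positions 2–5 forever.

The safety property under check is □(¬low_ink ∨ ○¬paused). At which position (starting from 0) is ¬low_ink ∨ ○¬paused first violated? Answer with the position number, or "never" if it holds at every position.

Check ¬low_ink ∨ ○¬paused at each position in order: 0 ✓, 1 ✓.
At position 2 the labels are {low_ink, paused} and the next position 3 has {paused}, so ¬low_ink ∨ ○¬paused is false there. This is the first violation.

2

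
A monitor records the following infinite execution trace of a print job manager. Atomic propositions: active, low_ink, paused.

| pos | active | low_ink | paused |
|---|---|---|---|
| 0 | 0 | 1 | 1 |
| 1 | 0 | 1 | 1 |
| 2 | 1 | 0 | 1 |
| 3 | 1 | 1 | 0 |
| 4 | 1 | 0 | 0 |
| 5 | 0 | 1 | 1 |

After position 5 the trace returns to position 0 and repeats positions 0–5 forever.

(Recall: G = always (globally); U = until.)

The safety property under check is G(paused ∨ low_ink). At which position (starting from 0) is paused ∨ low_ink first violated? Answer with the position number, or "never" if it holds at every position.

4

Check paused ∨ low_ink at each position in order: 0 ✓, 1 ✓, 2 ✓, 3 ✓.
At position 4 the labels are {active}, so paused ∨ low_ink is false there. This is the first violation.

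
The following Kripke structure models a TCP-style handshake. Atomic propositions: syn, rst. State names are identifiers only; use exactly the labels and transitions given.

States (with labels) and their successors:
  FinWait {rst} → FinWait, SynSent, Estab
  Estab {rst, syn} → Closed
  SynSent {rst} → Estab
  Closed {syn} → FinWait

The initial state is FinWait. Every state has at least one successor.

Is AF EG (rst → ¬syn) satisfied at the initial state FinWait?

States satisfying EG (rst → ¬syn): {FinWait, Closed}.
States satisfying AF EG (rst → ¬syn): {FinWait, Estab, SynSent, Closed}.
FinWait ∈ Sat(AF EG (rst → ¬syn)).

Yes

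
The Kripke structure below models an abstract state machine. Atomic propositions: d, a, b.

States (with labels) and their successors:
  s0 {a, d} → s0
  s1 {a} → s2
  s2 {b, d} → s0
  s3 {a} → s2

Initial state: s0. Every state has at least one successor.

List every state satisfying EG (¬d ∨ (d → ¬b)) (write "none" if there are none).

{s0}

States satisfying ¬d ∨ (d → ¬b): {s0, s1, s3}.
States satisfying EG (¬d ∨ (d → ¬b)): {s0}.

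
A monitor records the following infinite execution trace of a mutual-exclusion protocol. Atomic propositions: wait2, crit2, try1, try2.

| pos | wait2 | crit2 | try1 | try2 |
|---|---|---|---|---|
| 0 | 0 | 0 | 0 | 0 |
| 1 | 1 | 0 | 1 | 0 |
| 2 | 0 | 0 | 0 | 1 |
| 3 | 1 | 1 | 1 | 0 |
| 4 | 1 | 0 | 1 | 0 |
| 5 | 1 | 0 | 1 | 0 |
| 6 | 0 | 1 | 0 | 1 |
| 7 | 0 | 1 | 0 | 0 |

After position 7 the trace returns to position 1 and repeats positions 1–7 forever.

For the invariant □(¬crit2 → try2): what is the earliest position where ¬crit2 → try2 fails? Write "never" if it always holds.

0

At position 0 the labels are {}, so ¬crit2 → try2 is false there. This is the first violation.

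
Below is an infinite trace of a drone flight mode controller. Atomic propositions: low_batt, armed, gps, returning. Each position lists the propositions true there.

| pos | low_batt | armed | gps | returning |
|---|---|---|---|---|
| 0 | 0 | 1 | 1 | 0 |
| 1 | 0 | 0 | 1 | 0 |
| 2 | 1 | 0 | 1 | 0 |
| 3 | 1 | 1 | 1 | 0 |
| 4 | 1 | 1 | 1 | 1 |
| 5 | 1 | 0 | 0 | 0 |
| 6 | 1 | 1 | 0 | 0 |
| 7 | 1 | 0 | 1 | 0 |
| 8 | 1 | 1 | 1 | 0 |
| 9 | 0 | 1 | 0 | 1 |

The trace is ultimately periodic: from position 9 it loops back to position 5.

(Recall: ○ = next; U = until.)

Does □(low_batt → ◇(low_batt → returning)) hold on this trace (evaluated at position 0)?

Holds

low_batt → ◇(low_batt → returning) holds at every position 0..9, and those are all positions ever visited, so □(low_batt → ◇(low_batt → returning)) holds.
Positions where low_batt holds: 2, 3, 4, 5, 6, 7, 8.
Check ◇(low_batt → returning) at each: 2→ok, 3→ok, 4→ok, 5→ok, 6→ok, 7→ok, 8→ok.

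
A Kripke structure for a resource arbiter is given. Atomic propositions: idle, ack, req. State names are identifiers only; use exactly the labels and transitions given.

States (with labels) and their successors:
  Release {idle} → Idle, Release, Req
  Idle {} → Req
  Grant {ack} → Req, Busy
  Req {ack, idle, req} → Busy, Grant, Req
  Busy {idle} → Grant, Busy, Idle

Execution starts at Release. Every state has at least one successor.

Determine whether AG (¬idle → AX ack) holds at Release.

States satisfying ¬idle → AX ack: {Release, Idle, Req, Busy}.
States satisfying AG (¬idle → AX ack): ∅.
Grant is reachable from Release and violates ¬idle → AX ack, so AG fails at Release.
Release ∉ Sat(AG (¬idle → AX ack)).

No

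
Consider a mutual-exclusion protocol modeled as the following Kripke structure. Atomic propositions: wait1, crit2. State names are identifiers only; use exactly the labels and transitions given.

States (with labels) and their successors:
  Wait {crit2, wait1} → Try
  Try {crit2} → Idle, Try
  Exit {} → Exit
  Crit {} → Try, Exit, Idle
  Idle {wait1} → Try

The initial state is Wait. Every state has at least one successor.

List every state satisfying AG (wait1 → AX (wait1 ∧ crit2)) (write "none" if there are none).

States satisfying wait1 → AX (wait1 ∧ crit2): {Try, Exit, Crit}.
States satisfying AG (wait1 → AX (wait1 ∧ crit2)): {Exit}.

{Exit}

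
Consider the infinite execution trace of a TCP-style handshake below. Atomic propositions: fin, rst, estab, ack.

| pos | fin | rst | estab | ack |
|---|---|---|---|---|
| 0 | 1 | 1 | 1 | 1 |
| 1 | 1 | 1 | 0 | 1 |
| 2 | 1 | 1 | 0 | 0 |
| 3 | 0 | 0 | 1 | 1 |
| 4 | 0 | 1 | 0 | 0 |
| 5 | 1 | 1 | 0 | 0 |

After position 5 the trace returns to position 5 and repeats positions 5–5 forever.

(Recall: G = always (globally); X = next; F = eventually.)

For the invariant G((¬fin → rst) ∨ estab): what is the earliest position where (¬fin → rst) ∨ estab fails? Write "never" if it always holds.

never

(¬fin → rst) ∨ estab holds at every position 0..5, and those are all the positions the trace ever visits, so the invariant G((¬fin → rst) ∨ estab) is never violated.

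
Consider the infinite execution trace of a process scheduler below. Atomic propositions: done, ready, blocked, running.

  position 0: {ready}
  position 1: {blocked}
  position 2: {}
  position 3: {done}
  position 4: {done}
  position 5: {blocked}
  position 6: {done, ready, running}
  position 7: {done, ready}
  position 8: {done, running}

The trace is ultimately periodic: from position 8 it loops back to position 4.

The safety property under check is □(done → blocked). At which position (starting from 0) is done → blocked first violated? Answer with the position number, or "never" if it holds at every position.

3

Check done → blocked at each position in order: 0 ✓, 1 ✓, 2 ✓.
At position 3 the labels are {done}, so done → blocked is false there. This is the first violation.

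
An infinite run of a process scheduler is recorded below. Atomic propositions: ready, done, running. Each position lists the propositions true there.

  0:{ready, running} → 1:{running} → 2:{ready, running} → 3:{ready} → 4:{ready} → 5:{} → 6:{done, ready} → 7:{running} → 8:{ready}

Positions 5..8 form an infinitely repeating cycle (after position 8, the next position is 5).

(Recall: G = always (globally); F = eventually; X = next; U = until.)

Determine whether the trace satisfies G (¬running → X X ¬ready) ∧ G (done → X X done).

¬running → X X ¬ready must hold at every position from 0 onward. It fails at position 4, so G (¬running → X X ¬ready) is false.
Positions where ¬running holds: 3, 4, 5, 6, 8.
Check X X ¬ready at each: 3→ok, 4→fails, 5→ok, 6→fails, 8→fails.
done → X X done must hold at every position from 0 onward. It fails at position 6, so G (done → X X done) is false.
Positions where done holds: 6.
Check X X done at each: 6→fails.
At position 0: G (¬running → X X ¬ready) is false; G (done → X X done) is false; so G (¬running → X X ¬ready) ∧ G (done → X X done) is false.

No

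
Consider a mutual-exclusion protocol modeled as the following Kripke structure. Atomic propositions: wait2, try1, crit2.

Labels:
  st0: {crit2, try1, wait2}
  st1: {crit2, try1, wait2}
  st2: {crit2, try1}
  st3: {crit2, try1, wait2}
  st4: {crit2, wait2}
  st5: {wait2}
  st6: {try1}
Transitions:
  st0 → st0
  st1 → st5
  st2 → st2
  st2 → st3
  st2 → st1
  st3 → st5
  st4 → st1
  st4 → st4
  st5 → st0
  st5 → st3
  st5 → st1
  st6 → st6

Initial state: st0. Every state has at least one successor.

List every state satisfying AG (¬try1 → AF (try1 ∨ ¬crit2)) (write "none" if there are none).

States satisfying ¬try1 → AF (try1 ∨ ¬crit2): {st0, st1, st2, st3, st5, st6}.
States satisfying AG (¬try1 → AF (try1 ∨ ¬crit2)): {st0, st1, st2, st3, st5, st6}.

{st0, st1, st2, st3, st5, st6}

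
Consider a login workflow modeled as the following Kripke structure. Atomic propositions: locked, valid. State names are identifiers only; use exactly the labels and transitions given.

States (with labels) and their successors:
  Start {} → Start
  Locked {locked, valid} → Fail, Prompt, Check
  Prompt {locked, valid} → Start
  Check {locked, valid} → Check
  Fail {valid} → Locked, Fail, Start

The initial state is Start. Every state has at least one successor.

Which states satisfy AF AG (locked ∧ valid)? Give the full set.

States satisfying AG (locked ∧ valid): {Check}.
States satisfying AF AG (locked ∧ valid): {Check}.

{Check}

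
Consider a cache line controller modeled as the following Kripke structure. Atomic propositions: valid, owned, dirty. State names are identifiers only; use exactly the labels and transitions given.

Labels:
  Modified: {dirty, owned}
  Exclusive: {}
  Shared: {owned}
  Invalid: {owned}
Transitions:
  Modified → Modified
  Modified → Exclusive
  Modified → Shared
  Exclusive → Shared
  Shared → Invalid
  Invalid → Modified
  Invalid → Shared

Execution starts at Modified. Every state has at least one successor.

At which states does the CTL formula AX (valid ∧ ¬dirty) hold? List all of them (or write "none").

none

States satisfying valid ∧ ¬dirty: ∅.
States satisfying AX (valid ∧ ¬dirty): ∅.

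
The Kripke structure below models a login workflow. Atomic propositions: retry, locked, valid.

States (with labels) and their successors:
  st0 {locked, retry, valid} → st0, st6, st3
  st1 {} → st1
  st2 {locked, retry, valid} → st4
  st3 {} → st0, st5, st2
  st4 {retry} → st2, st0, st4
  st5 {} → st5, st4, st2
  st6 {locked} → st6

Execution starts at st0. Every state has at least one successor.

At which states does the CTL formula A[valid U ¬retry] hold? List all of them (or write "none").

States satisfying valid: {st0, st2}.
States satisfying ¬retry: {st1, st3, st5, st6}.
States satisfying A[valid U ¬retry]: {st1, st3, st5, st6}.

{st1, st3, st5, st6}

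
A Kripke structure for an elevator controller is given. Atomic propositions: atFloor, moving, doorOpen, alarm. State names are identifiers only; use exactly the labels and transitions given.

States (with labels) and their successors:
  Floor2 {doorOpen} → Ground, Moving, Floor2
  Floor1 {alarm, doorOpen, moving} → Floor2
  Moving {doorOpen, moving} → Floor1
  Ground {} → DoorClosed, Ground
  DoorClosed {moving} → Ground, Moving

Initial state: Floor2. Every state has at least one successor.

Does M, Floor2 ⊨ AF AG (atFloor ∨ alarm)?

Does not hold

States satisfying AG (atFloor ∨ alarm): ∅.
States satisfying AF AG (atFloor ∨ alarm): ∅.
There is a path from Floor2 along which AG (atFloor ∨ alarm) never holds.
Floor2 ∉ Sat(AF AG (atFloor ∨ alarm)).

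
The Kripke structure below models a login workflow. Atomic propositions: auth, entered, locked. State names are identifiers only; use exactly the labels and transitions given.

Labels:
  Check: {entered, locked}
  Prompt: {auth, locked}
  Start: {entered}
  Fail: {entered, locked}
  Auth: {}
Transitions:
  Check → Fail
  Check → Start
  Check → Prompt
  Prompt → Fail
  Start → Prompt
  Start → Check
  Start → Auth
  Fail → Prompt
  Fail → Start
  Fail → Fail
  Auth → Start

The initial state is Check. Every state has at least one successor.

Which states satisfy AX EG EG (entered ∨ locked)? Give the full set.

{Check, Prompt, Fail, Auth}

States satisfying EG EG (entered ∨ locked): {Check, Prompt, Start, Fail}.
States satisfying AX EG EG (entered ∨ locked): {Check, Prompt, Fail, Auth}.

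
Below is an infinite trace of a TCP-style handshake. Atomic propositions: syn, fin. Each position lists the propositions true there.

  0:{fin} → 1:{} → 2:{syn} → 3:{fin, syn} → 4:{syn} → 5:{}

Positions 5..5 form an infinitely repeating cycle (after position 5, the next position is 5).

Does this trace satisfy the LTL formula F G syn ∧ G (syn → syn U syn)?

G syn is false at every position 0..5, so it never becomes true and F G syn fails.
syn → syn U syn holds at every position 0..5, and those are all positions ever visited, so G (syn → syn U syn) holds.
Positions where syn holds: 2, 3, 4.
Check syn U syn at each: 2→ok, 3→ok, 4→ok.
At position 0: F G syn is false; G (syn → syn U syn) is true; so F G syn ∧ G (syn → syn U syn) is false.

Does not hold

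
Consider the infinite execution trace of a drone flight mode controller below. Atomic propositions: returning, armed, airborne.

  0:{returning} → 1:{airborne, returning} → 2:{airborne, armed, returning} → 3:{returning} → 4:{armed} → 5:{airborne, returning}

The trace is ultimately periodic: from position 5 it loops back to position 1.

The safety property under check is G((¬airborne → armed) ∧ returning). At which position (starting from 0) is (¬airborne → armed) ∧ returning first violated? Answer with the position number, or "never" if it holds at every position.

At position 0 the labels are {returning}, so (¬airborne → armed) ∧ returning is false there. This is the first violation.

0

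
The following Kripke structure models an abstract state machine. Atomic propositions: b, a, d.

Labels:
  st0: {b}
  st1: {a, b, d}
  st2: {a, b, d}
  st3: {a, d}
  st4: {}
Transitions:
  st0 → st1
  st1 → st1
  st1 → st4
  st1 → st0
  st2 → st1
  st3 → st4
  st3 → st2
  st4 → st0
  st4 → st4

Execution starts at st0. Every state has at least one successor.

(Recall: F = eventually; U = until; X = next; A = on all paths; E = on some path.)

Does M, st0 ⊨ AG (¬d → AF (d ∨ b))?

No

States satisfying ¬d → AF (d ∨ b): {st0, st1, st2, st3}.
States satisfying AG (¬d → AF (d ∨ b)): ∅.
st4 is reachable from st0 and violates ¬d → AF (d ∨ b), so AG fails at st0.
st0 ∉ Sat(AG (¬d → AF (d ∨ b))).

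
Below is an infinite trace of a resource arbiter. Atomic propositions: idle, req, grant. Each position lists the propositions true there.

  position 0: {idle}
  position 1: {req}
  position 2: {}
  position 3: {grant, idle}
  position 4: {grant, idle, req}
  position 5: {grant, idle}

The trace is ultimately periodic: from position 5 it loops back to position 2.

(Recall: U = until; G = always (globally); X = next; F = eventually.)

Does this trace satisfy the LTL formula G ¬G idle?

¬G idle holds at every position 0..5, and those are all positions ever visited, so G ¬G idle holds.

Yes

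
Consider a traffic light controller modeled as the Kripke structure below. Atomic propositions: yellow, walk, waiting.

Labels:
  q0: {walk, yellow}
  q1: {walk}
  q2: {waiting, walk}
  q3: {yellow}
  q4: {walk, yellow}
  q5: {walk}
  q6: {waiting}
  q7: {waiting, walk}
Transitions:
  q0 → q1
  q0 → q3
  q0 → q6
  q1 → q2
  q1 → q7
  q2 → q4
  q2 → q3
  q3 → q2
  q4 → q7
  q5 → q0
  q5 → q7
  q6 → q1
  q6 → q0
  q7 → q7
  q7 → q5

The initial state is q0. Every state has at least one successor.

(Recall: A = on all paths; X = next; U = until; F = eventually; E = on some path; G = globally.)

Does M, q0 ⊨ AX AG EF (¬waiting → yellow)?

States satisfying AG EF (¬waiting → yellow): {q0, q1, q2, q3, q4, q5, q6, q7}.
States satisfying AX AG EF (¬waiting → yellow): {q0, q1, q2, q3, q4, q5, q6, q7}.
q0 ∈ Sat(AX AG EF (¬waiting → yellow)).

Satisfied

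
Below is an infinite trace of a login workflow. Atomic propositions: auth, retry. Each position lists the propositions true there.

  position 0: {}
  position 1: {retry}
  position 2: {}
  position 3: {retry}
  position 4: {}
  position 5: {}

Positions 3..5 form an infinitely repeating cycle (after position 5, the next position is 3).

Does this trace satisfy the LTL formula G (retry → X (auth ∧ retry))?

No

retry → X (auth ∧ retry) must hold at every position from 0 onward. It fails at position 1, so G (retry → X (auth ∧ retry)) is false.
Positions where retry holds: 1, 3.
Check X (auth ∧ retry) at each: 1→fails, 3→fails.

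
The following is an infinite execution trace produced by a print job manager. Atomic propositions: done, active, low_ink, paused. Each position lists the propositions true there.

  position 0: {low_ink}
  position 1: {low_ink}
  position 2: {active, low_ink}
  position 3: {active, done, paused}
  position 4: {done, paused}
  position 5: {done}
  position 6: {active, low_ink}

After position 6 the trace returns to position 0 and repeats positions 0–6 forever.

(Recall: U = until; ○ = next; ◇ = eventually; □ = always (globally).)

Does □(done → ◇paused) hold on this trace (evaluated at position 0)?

Yes

done → ◇paused holds at every position 0..6, and those are all positions ever visited, so □(done → ◇paused) holds.
Positions where done holds: 3, 4, 5.
Check ◇paused at each: 3→ok, 4→ok, 5→ok.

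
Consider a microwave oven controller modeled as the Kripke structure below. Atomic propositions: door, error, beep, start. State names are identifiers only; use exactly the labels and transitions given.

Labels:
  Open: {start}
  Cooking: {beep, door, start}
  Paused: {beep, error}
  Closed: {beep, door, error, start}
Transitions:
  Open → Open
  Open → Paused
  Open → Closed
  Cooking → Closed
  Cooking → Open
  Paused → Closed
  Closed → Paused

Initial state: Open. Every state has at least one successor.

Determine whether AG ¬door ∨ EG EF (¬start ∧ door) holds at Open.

Does not hold

States satisfying ¬door: {Open, Paused}.
States satisfying AG ¬door: ∅.
States satisfying EF (¬start ∧ door): ∅.
States satisfying EG EF (¬start ∧ door): ∅.
States satisfying AG ¬door ∨ EG EF (¬start ∧ door): ∅.
Open ∉ Sat(AG ¬door ∨ EG EF (¬start ∧ door)).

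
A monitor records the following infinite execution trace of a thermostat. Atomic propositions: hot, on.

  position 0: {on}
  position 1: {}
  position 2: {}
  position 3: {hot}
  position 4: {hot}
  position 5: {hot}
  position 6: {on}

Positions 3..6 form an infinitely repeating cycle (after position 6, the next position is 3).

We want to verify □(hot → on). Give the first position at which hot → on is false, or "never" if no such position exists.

3

Check hot → on at each position in order: 0 ✓, 1 ✓, 2 ✓.
At position 3 the labels are {hot}, so hot → on is false there. This is the first violation.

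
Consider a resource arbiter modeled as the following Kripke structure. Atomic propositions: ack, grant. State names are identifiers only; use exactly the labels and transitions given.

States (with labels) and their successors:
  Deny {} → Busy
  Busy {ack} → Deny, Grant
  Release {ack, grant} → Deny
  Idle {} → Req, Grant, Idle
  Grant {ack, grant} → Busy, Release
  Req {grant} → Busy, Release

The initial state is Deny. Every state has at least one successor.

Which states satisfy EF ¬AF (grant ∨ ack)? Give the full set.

{Idle}

States satisfying ¬AF (grant ∨ ack): {Idle}.
States satisfying EF ¬AF (grant ∨ ack): {Idle}.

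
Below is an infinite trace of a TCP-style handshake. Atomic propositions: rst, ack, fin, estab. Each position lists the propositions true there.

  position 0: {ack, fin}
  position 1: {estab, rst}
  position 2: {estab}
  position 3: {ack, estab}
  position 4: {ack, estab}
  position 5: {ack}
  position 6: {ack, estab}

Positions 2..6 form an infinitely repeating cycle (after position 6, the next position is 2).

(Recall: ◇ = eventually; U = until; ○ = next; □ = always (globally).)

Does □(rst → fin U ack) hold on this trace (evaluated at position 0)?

rst → fin U ack must hold at every position from 0 onward. It fails at position 1, so □(rst → fin U ack) is false.
Positions where rst holds: 1.
Check fin U ack at each: 1→fails.

Does not hold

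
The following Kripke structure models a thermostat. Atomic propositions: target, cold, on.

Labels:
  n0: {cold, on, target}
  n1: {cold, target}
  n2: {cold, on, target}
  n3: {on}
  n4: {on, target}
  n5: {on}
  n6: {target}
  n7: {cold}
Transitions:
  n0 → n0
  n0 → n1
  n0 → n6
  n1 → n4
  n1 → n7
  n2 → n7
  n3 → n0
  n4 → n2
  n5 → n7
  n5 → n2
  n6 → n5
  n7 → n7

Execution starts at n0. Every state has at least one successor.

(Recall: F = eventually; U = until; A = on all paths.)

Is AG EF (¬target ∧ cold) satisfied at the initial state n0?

States satisfying EF (¬target ∧ cold): {n0, n1, n2, n3, n4, n5, n6, n7}.
States satisfying AG EF (¬target ∧ cold): {n0, n1, n2, n3, n4, n5, n6, n7}.
Every state reachable from n0 satisfies EF (¬target ∧ cold).
n0 ∈ Sat(AG EF (¬target ∧ cold)).

Holds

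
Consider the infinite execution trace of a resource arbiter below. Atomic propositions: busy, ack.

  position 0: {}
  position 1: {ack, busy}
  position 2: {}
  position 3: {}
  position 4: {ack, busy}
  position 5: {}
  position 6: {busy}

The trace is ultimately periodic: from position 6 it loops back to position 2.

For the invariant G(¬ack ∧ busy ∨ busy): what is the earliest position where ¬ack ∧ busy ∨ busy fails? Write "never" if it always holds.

At position 0 the labels are {}, so ¬ack ∧ busy ∨ busy is false there. This is the first violation.

0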